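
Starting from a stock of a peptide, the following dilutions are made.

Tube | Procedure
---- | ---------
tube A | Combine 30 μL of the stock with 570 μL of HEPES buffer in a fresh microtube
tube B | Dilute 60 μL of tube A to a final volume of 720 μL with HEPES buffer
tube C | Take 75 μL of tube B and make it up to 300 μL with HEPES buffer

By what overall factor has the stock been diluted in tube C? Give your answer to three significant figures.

960

Step 1: 30 μL + 570 μL = 600 μL total → factor 600/30 = 20
Step 2: 60 μL brought to 720 μL → factor 720/60 = 12
Step 3: 75 μL brought to 300 μL → factor 300/75 = 4
Overall dilution factor = 20 × 12 × 4 = 960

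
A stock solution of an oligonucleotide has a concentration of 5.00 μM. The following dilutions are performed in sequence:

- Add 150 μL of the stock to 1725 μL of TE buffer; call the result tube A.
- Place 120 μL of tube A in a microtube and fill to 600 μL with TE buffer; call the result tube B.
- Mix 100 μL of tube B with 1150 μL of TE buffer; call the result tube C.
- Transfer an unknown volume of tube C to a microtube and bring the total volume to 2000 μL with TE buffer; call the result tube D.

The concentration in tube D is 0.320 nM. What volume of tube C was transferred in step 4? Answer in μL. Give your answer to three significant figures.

100 μL

Step 1: 150 μL + 1725 μL = 1875 μL total → factor 1875/150 = 12.5
Step 2: 120 μL brought to 600 μL → factor 600/120 = 5
Step 3: 100 μL + 1150 μL = 1250 μL total → factor 1250/100 = 12.5
Step 4: v brought to 2000 μL → factor = 2000 μL/v
Product of known-step factors = 781.25
Overall factor = 5.00 μM / (0.320 nM) = 15625
Step-4 factor = 15625 / 781.25 = 20
v = 2000 μL / 20 = 100 μL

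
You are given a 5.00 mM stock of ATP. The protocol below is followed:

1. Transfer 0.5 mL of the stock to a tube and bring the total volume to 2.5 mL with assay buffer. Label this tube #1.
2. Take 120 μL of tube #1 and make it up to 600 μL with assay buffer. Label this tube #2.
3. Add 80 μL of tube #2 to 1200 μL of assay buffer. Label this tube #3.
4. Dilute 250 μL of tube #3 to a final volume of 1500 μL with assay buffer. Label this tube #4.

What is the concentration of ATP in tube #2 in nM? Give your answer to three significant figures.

2.00 × 10^5 nM

Step 1: 0.5 mL brought to 2.5 mL → factor 2.5/0.5 = 5
Step 2: 120 μL brought to 600 μL → factor 600/120 = 5
Dilution factor through tube #2 = 5 × 5 = 25
[tube #2] = 5.00 mM / 25 = 0.2000 mM = 2.00 × 10^5 nM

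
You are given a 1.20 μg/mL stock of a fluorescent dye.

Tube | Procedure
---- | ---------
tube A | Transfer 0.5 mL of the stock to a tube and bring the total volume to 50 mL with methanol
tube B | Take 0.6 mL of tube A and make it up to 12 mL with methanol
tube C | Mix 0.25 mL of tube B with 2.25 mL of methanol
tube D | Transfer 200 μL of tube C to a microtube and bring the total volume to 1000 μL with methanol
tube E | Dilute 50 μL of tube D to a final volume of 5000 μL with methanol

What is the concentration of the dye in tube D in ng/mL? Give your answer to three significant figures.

Step 1: 0.5 mL brought to 50 mL → factor 50/0.5 = 100
Step 2: 0.6 mL brought to 12 mL → factor 12/0.6 = 20
Step 3: 0.25 mL + 2.25 mL = 2.5 mL total → factor 2.5/0.25 = 10
Step 4: 200 μL brought to 1000 μL → factor 1000/200 = 5
Dilution factor through tube D = 100 × 20 × 10 × 5 = 1 × 10^5
[tube D] = 1.20 μg/mL / 1 × 10^5 = 1.200 × 10^-5 μg/mL = 0.0120 ng/mL

0.0120 ng/mL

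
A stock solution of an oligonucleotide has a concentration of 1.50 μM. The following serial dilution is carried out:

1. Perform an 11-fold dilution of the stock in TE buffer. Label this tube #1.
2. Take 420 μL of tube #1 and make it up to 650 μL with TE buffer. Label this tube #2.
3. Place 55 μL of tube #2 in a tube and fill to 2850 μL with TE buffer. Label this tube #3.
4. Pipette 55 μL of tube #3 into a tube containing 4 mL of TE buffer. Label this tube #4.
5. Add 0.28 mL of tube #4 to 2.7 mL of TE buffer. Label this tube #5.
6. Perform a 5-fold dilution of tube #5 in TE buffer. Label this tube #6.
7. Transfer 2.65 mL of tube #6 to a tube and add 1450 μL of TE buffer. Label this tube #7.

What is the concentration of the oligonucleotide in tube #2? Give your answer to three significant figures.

Step 1: 11-fold → factor 11
Step 2: 420 μL brought to 650 μL → factor 650/420 = 1.5476
Dilution factor through tube #2 = 11 × 1.5476 = 17.024
[tube #2] = 1.50 μM / 17.024 = 0.0881 μM

0.0881 μM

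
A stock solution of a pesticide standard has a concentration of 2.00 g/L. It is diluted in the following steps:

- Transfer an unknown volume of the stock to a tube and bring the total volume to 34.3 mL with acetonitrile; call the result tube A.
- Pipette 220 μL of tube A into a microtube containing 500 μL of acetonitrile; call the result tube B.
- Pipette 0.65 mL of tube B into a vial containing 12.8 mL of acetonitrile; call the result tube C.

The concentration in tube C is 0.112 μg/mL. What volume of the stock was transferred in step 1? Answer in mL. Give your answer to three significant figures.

0.130 mL

Step 1: v brought to 34.3 mL → factor = 34.3 mL/v
Step 2: 220 μL + 500 μL = 720 μL total → factor 720/220 = 3.2727
Step 3: 0.65 mL + 12.8 mL = 13.45 mL total → factor 13.45/0.65 = 20.692
Product of known-step factors = 67.72
Overall factor = 2.00 g/L / (0.112 μg/mL) = 17857
Step-1 factor = 17857 / 67.72 = 263.69
v = 34.3 mL / 263.69 = 0.130 mL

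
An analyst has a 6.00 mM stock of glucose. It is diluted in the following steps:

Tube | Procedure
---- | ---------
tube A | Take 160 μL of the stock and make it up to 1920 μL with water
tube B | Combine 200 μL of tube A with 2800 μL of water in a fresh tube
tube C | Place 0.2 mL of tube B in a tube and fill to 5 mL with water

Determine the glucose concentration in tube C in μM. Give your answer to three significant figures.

1.33 μM

Step 1: 160 μL brought to 1920 μL → factor 1920/160 = 12
Step 2: 200 μL + 2800 μL = 3000 μL total → factor 3000/200 = 15
Step 3: 0.2 mL brought to 5 mL → factor 5/0.2 = 25
Overall dilution factor = 12 × 15 × 25 = 4500
Final = 6.00 mM / 4500 = 0.001333 mM = 1.33 μM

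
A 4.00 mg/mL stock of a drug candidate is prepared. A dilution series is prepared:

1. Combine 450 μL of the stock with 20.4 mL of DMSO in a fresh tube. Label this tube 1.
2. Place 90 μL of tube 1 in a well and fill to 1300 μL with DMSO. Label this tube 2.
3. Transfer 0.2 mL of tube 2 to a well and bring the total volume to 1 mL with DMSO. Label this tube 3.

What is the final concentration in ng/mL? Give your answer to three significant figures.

Step 1: 450 μL + 20.4 mL = 20850 μL total → factor 20850/450 = 46.333
Step 2: 90 μL brought to 1300 μL → factor 1300/90 = 14.444
Step 3: 0.2 mL brought to 1 mL → factor 1/0.2 = 5
Overall dilution factor = 46.333 × 14.444 × 5 = 3346.3
Final = 4.00 mg/mL / 3346.3 = 0.001195 mg/mL = 1.20 × 10^3 ng/mL

1.20 × 10^3 ng/mL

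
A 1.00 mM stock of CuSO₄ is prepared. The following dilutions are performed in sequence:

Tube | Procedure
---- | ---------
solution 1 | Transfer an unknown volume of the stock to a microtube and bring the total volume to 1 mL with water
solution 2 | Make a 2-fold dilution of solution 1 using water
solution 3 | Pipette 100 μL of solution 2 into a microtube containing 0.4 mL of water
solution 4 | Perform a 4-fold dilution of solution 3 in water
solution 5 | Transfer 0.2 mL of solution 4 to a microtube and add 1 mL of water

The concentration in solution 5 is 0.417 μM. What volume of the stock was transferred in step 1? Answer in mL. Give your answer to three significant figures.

0.100 mL

Step 1: v brought to 1 mL → factor = 1 mL/v
Step 2: 2-fold → factor 2
Step 3: 100 μL + 0.4 mL = 500 μL total → factor 500/100 = 5
Step 4: 4-fold → factor 4
Step 5: 0.2 mL + 1 mL = 1.2 mL total → factor 1.2/0.2 = 6
Product of known-step factors = 240
Overall factor = 1.00 mM / (0.417 μM) = 2398.1
Step-1 factor = 2398.1 / 240 = 9.992
v = 1 mL / 9.992 = 0.100 mL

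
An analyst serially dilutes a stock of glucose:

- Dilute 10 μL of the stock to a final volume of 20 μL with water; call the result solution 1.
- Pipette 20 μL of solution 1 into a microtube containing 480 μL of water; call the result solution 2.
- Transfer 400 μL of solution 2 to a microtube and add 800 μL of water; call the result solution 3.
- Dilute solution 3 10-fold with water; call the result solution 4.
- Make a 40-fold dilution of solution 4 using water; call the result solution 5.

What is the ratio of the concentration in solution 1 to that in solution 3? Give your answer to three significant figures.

Step 1: 10 μL brought to 20 μL → factor 20/10 = 2
Step 2: 20 μL + 480 μL = 500 μL total → factor 500/20 = 25
Step 3: 400 μL + 800 μL = 1200 μL total → factor 1200/400 = 3
Dilution factor to solution 1 = 2; to solution 3 = 150
[solution 1]/[solution 3] = (factor to solution 3)/(factor to solution 1) = 150/2 = 75.0

75.0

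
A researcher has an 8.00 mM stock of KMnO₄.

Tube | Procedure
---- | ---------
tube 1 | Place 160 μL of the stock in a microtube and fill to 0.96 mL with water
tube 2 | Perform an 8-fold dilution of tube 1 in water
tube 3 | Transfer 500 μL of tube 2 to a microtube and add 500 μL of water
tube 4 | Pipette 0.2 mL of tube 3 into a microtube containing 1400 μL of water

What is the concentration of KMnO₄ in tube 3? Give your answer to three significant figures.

Step 1: 160 μL brought to 0.96 mL → factor 960/160 = 6
Step 2: 8-fold → factor 8
Step 3: 500 μL + 500 μL = 1000 μL total → factor 1000/500 = 2
Dilution factor through tube 3 = 6 × 8 × 2 = 96
[tube 3] = 8.00 mM / 96 = 0.0833 mM

0.0833 mM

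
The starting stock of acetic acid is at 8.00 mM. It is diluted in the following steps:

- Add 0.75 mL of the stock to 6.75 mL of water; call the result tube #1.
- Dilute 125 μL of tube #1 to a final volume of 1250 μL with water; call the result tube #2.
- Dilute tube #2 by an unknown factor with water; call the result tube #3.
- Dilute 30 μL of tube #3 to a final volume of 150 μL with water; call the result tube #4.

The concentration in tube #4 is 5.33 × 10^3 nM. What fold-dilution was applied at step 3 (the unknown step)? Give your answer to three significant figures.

3.00-fold

Step 1: 0.75 mL + 6.75 mL = 7.5 mL total → factor 7.5/0.75 = 10
Step 2: 125 μL brought to 1250 μL → factor 1250/125 = 10
Step 3: unknown factor x
Step 4: 30 μL brought to 150 μL → factor 150/30 = 5
Product of known-step factors = 500
Overall factor = 8.00 mM / (5.33 × 10^3 nM) = 1500.9
x = 1500.9 / 500 = 3.00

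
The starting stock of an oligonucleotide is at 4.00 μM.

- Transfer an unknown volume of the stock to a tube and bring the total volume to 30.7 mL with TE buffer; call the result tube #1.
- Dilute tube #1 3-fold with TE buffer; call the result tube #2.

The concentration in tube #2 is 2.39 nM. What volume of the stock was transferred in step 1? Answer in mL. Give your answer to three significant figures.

0.0550 mL

Step 1: v brought to 30.7 mL → factor = 30.7 mL/v
Step 2: 3-fold → factor 3
Product of known-step factors = 3
Overall factor = 4.00 μM / (2.39 nM) = 1673.6
Step-1 factor = 1673.6 / 3 = 557.88
v = 30.7 mL / 557.88 = 0.0550 mL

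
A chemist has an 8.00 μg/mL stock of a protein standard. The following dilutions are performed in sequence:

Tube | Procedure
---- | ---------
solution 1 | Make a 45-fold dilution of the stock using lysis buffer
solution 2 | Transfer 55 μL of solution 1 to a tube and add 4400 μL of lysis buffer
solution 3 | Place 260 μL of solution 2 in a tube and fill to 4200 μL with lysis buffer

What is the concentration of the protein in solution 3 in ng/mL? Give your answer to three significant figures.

0.136 ng/mL

Step 1: 45-fold → factor 45
Step 2: 55 μL + 4400 μL = 4455 μL total → factor 4455/55 = 81
Step 3: 260 μL brought to 4200 μL → factor 4200/260 = 16.154
Overall dilution factor = 45 × 81 × 16.154 = 58881
Final = 8.00 μg/mL / 58881 = 0.0001359 μg/mL = 0.136 ng/mL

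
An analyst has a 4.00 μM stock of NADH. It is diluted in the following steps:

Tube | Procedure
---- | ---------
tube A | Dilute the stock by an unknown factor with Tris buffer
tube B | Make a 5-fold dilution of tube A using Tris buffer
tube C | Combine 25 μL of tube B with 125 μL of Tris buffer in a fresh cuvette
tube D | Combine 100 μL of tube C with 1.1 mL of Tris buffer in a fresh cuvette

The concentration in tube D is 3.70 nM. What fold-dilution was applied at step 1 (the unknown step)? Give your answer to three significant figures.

3.00-fold

Step 1: unknown factor x
Step 2: 5-fold → factor 5
Step 3: 25 μL + 125 μL = 150 μL total → factor 150/25 = 6
Step 4: 100 μL + 1.1 mL = 1200 μL total → factor 1200/100 = 12
Product of known-step factors = 360
Overall factor = 4.00 μM / (3.70 nM) = 1081.1
x = 1081.1 / 360 = 3.00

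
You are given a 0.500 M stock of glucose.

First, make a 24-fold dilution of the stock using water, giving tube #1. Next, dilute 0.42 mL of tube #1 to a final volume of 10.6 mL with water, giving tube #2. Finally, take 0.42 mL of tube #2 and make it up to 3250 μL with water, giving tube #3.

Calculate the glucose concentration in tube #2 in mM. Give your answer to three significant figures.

Step 1: 24-fold → factor 24
Step 2: 0.42 mL brought to 10.6 mL → factor 10.6/0.42 = 25.238
Dilution factor through tube #2 = 24 × 25.238 = 605.71
[tube #2] = 0.500 M / 605.71 = 0.0008255 M = 0.825 mM

0.825 mM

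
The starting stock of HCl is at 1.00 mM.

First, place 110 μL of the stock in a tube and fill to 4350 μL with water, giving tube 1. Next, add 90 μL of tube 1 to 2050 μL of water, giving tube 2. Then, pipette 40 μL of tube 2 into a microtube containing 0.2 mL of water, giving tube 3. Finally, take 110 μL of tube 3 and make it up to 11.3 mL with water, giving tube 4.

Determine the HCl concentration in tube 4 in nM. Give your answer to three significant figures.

Step 1: 110 μL brought to 4350 μL → factor 4350/110 = 39.545
Step 2: 90 μL + 2050 μL = 2140 μL total → factor 2140/90 = 23.778
Step 3: 40 μL + 0.2 mL = 240 μL total → factor 240/40 = 6
Step 4: 110 μL brought to 11.3 mL → factor 11300/110 = 102.73
Overall dilution factor = 39.545 × 23.778 × 6 × 102.73 = 5.7957 × 10^5
Final = 1.00 mM / 5.7957 × 10^5 = 1.725 × 10^-6 mM = 1.73 nM

1.73 nM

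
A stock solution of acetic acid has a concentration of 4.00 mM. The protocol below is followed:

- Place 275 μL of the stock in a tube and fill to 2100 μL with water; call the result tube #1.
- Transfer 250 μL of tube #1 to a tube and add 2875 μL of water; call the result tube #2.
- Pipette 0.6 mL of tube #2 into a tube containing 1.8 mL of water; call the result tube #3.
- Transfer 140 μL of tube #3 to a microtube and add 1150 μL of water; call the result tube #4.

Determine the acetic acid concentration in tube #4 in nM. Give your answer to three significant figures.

Step 1: 275 μL brought to 2100 μL → factor 2100/275 = 7.6364
Step 2: 250 μL + 2875 μL = 3125 μL total → factor 3125/250 = 12.5
Step 3: 0.6 mL + 1.8 mL = 2.4 mL total → factor 2.4/0.6 = 4
Step 4: 140 μL + 1150 μL = 1290 μL total → factor 1290/140 = 9.2143
Overall dilution factor = 7.6364 × 12.5 × 4 × 9.2143 = 3518.2
Final = 4.00 mM / 3518.2 = 0.001137 mM = 1.14 × 10^3 nM

1.14 × 10^3 nM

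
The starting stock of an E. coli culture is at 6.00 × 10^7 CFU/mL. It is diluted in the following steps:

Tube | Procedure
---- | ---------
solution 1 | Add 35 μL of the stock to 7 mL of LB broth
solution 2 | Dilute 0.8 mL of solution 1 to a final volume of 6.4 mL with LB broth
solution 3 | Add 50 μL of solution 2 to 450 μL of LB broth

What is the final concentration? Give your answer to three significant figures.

Step 1: 35 μL + 7 mL = 7035 μL total → factor 7035/35 = 201
Step 2: 0.8 mL brought to 6.4 mL → factor 6.4/0.8 = 8
Step 3: 50 μL + 450 μL = 500 μL total → factor 500/50 = 10
Overall dilution factor = 201 × 8 × 10 = 16080
Final = 6.00 × 10^7 CFU/mL / 16080 = 3.73 × 10^3 CFU/mL

3.73 × 10^3 CFU/mL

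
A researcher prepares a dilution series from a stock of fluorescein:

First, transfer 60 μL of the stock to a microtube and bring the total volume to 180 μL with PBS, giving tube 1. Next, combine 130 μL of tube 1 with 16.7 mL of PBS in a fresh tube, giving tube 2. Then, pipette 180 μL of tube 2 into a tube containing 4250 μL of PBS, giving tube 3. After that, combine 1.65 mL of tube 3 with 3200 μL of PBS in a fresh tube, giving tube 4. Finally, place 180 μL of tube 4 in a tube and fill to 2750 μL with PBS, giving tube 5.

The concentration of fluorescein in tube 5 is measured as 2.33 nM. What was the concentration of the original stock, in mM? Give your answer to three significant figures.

Step 1: 60 μL brought to 180 μL → factor 180/60 = 3
Step 2: 130 μL + 16.7 mL = 16830 μL total → factor 16830/130 = 129.46
Step 3: 180 μL + 4250 μL = 4430 μL total → factor 4430/180 = 24.611
Step 4: 1.65 mL + 3200 μL = 4.85 mL total → factor 4.85/1.65 = 2.9394
Step 5: 180 μL brought to 2750 μL → factor 2750/180 = 15.278
Overall dilution factor = 3 × 129.46 × 24.611 × 2.9394 × 15.278 = 4.2925 × 10^5
Stock = 2.33 nM × 4.2925 × 10^5 = 1.000 × 10^6 nM = 1.00 mM

1.00 mM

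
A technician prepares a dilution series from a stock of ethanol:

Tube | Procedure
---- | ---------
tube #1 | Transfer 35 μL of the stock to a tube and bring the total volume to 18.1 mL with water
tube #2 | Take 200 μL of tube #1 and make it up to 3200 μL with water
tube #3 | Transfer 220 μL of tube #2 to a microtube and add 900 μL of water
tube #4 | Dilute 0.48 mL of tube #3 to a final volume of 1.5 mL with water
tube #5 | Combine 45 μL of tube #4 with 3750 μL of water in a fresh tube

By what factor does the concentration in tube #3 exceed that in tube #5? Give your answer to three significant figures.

Step 1: 35 μL brought to 18.1 mL → factor 18100/35 = 517.14
Step 2: 200 μL brought to 3200 μL → factor 3200/200 = 16
Step 3: 220 μL + 900 μL = 1120 μL total → factor 1120/220 = 5.0909
Step 4: 0.48 mL brought to 1.5 mL → factor 1.5/0.48 = 3.125
Step 5: 45 μL + 3750 μL = 3795 μL total → factor 3795/45 = 84.333
Dilution factor to tube #3 = 42124; to tube #5 = 1.1101 × 10^7
[tube #3]/[tube #5] = (factor to tube #5)/(factor to tube #3) = 1.1101 × 10^7/42124 = 264

264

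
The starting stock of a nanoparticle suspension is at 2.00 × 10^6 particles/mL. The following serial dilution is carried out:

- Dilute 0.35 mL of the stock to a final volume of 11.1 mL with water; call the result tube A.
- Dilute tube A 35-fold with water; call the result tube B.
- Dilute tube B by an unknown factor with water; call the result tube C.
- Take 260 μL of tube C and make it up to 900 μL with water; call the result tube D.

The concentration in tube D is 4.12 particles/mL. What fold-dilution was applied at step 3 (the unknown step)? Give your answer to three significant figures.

Step 1: 0.35 mL brought to 11.1 mL → factor 11.1/0.35 = 31.714
Step 2: 35-fold → factor 35
Step 3: unknown factor x
Step 4: 260 μL brought to 900 μL → factor 900/260 = 3.4615
Product of known-step factors = 3842.3
Overall factor = 2.00 × 10^6 particles/mL / (4.12 particles/mL) = 4.8544 × 10^5
x = 4.8544 × 10^5 / 3842.3 = 126

126-fold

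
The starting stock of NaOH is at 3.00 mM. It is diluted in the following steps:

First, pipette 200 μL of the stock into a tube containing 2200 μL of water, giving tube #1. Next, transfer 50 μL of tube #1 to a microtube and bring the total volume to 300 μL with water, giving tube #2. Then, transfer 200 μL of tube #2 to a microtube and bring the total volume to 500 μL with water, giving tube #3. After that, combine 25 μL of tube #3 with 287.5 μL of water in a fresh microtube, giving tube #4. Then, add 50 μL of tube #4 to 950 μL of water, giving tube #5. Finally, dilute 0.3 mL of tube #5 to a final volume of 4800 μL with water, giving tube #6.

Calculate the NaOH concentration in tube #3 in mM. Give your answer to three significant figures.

Step 1: 200 μL + 2200 μL = 2400 μL total → factor 2400/200 = 12
Step 2: 50 μL brought to 300 μL → factor 300/50 = 6
Step 3: 200 μL brought to 500 μL → factor 500/200 = 2.5
Dilution factor through tube #3 = 12 × 6 × 2.5 = 180
[tube #3] = 3.00 mM / 180 = 0.0167 mM

0.0167 mM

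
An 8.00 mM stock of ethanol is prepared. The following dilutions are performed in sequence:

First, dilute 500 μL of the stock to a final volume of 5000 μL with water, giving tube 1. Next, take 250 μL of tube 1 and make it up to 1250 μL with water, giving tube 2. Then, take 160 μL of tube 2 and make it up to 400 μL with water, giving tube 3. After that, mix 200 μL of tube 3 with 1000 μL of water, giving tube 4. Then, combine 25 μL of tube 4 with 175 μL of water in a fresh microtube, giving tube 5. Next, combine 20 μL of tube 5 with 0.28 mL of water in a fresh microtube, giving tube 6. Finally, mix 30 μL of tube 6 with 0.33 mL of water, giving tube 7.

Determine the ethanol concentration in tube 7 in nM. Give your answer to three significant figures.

Step 1: 500 μL brought to 5000 μL → factor 5000/500 = 10
Step 2: 250 μL brought to 1250 μL → factor 1250/250 = 5
Step 3: 160 μL brought to 400 μL → factor 400/160 = 2.5
Step 4: 200 μL + 1000 μL = 1200 μL total → factor 1200/200 = 6
Step 5: 25 μL + 175 μL = 200 μL total → factor 200/25 = 8
Step 6: 20 μL + 0.28 mL = 300 μL total → factor 300/20 = 15
Step 7: 30 μL + 0.33 mL = 360 μL total → factor 360/30 = 12
Overall dilution factor = 10 × 5 × 2.5 × 6 × 8 × 15 × 12 = 1.08 × 10^6
Final = 8.00 mM / 1.08 × 10^6 = 7.407 × 10^-6 mM = 7.41 nM

7.41 nM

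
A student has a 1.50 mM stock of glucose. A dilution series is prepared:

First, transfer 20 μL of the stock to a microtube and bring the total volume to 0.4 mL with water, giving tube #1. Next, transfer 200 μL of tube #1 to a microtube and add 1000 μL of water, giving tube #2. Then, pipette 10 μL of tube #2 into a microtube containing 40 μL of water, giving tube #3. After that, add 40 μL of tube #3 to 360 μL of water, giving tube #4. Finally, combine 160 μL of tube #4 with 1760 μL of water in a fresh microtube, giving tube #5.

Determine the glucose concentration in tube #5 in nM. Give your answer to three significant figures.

20.8 nM

Step 1: 20 μL brought to 0.4 mL → factor 400/20 = 20
Step 2: 200 μL + 1000 μL = 1200 μL total → factor 1200/200 = 6
Step 3: 10 μL + 40 μL = 50 μL total → factor 50/10 = 5
Step 4: 40 μL + 360 μL = 400 μL total → factor 400/40 = 10
Step 5: 160 μL + 1760 μL = 1920 μL total → factor 1920/160 = 12
Overall dilution factor = 20 × 6 × 5 × 10 × 12 = 72000
Final = 1.50 mM / 72000 = 2.083 × 10^-5 mM = 20.8 nM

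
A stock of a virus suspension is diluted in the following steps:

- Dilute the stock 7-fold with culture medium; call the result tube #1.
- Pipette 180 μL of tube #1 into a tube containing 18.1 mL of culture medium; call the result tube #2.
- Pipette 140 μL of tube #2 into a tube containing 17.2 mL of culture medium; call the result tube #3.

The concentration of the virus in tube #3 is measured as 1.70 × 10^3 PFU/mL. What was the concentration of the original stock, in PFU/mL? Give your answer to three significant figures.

Step 1: 7-fold → factor 7
Step 2: 180 μL + 18.1 mL = 18280 μL total → factor 18280/180 = 101.56
Step 3: 140 μL + 17.2 mL = 17340 μL total → factor 17340/140 = 123.86
Overall dilution factor = 7 × 101.56 × 123.86 = 88049
Stock = 1.70 × 10^3 PFU/mL × 88049 = 1.50 × 10^8 PFU/mL

1.50 × 10^8 PFU/mL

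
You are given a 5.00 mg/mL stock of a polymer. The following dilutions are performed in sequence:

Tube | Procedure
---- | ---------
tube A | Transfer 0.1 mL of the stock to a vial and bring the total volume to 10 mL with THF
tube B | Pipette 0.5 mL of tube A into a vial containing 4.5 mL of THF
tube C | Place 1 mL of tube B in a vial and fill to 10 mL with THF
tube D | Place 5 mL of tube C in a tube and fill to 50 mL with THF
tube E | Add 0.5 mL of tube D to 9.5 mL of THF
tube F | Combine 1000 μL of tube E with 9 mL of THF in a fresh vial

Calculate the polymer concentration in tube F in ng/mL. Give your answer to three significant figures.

0.250 ng/mL

Step 1: 0.1 mL brought to 10 mL → factor 10/0.1 = 100
Step 2: 0.5 mL + 4.5 mL = 5 mL total → factor 5/0.5 = 10
Step 3: 1 mL brought to 10 mL → factor 10/1 = 10
Step 4: 5 mL brought to 50 mL → factor 50/5 = 10
Step 5: 0.5 mL + 9.5 mL = 10 mL total → factor 10/0.5 = 20
Step 6: 1000 μL + 9 mL = 10000 μL total → factor 10000/1000 = 10
Dilution factor through tube F = 100 × 10 × 10 × 10 × 20 × 10 = 2 × 10^7
[tube F] = 5.00 mg/mL / 2 × 10^7 = 2.500 × 10^-7 mg/mL = 0.250 ng/mL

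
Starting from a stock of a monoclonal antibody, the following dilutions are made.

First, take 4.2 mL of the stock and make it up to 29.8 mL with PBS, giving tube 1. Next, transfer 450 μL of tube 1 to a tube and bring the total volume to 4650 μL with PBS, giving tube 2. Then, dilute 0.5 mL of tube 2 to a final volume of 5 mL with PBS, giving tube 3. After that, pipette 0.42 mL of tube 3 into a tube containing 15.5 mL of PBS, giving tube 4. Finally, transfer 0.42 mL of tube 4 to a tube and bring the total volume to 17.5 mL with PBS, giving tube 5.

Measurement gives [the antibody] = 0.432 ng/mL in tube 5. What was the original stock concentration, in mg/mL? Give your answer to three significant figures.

Step 1: 4.2 mL brought to 29.8 mL → factor 29.8/4.2 = 7.0952
Step 2: 450 μL brought to 4650 μL → factor 4650/450 = 10.333
Step 3: 0.5 mL brought to 5 mL → factor 5/0.5 = 10
Step 4: 0.42 mL + 15.5 mL = 15.92 mL total → factor 15.92/0.42 = 37.905
Step 5: 0.42 mL brought to 17.5 mL → factor 17.5/0.42 = 41.667
Overall dilution factor = 7.0952 × 10.333 × 10 × 37.905 × 41.667 = 1.158 × 10^6
Stock = 0.432 ng/mL × 1.158 × 10^6 = 5.002 × 10^5 ng/mL = 0.500 mg/mL

0.500 mg/mL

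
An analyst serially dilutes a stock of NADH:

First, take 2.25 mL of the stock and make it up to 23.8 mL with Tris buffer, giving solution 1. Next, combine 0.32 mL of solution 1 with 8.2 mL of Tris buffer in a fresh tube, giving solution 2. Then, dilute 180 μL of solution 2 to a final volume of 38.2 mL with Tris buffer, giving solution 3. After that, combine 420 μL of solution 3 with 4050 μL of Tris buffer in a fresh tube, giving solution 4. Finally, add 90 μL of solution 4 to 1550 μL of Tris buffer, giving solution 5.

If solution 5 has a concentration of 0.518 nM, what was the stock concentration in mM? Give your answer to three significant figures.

6.00 mM

Step 1: 2.25 mL brought to 23.8 mL → factor 23.8/2.25 = 10.578
Step 2: 0.32 mL + 8.2 mL = 8.52 mL total → factor 8.52/0.32 = 26.625
Step 3: 180 μL brought to 38.2 mL → factor 38200/180 = 212.22
Step 4: 420 μL + 4050 μL = 4470 μL total → factor 4470/420 = 10.643
Step 5: 90 μL + 1550 μL = 1640 μL total → factor 1640/90 = 18.222
Overall dilution factor = 10.578 × 26.625 × 212.22 × 10.643 × 18.222 = 1.1591 × 10^7
Stock = 0.518 nM × 1.1591 × 10^7 = 6.004 × 10^6 nM = 6.00 mM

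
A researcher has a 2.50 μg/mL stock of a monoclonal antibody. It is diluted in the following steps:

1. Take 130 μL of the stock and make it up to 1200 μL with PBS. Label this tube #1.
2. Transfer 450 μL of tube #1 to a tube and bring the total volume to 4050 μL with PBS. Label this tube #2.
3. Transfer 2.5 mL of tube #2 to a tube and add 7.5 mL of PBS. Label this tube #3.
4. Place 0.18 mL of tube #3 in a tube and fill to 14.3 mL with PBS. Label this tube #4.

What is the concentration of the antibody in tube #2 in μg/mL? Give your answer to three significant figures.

Step 1: 130 μL brought to 1200 μL → factor 1200/130 = 9.2308
Step 2: 450 μL brought to 4050 μL → factor 4050/450 = 9
Dilution factor through tube #2 = 9.2308 × 9 = 83.077
[tube #2] = 2.50 μg/mL / 83.077 = 0.0301 μg/mL

0.0301 μg/mL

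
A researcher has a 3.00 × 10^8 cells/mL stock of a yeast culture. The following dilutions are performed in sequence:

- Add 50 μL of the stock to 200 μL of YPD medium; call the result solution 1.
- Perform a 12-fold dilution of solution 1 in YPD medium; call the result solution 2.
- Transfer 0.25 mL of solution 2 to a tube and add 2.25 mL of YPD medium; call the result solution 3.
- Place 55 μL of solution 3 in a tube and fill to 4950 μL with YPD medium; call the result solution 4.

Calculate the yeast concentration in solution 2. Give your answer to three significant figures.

Step 1: 50 μL + 200 μL = 250 μL total → factor 250/50 = 5
Step 2: 12-fold → factor 12
Dilution factor through solution 2 = 5 × 12 = 60
[solution 2] = 3.00 × 10^8 cells/mL / 60 = 5.00 × 10^6 cells/mL

5.00 × 10^6 cells/mL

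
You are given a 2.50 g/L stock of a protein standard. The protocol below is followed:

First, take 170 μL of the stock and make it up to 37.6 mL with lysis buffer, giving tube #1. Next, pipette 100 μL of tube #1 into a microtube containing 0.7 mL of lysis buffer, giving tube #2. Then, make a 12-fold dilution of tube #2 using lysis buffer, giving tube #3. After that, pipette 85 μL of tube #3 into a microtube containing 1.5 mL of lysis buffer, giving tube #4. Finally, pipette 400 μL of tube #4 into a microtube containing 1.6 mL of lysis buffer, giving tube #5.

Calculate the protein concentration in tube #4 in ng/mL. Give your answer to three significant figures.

6.31 ng/mL

Step 1: 170 μL brought to 37.6 mL → factor 37600/170 = 221.18
Step 2: 100 μL + 0.7 mL = 800 μL total → factor 800/100 = 8
Step 3: 12-fold → factor 12
Step 4: 85 μL + 1.5 mL = 1585 μL total → factor 1585/85 = 18.647
Dilution factor through tube #4 = 221.18 × 8 × 12 × 18.647 = 3.9593 × 10^5
[tube #4] = 2.50 g/L / 3.9593 × 10^5 = 6.314 × 10^-6 g/L = 6.31 ng/mL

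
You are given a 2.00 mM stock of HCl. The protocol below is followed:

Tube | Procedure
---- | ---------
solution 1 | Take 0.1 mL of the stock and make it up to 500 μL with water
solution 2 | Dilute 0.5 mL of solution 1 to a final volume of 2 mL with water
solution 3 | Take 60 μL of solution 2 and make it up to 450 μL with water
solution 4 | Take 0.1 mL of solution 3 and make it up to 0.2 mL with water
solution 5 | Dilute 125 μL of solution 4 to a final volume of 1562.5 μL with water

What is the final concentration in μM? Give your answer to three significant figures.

Step 1: 0.1 mL brought to 500 μL → factor 0.5/0.1 = 5
Step 2: 0.5 mL brought to 2 mL → factor 2/0.5 = 4
Step 3: 60 μL brought to 450 μL → factor 450/60 = 7.5
Step 4: 0.1 mL brought to 0.2 mL → factor 0.2/0.1 = 2
Step 5: 125 μL brought to 1562.5 μL → factor 1562.5/125 = 12.5
Overall dilution factor = 5 × 4 × 7.5 × 2 × 12.5 = 3750
Final = 2.00 mM / 3750 = 0.0005333 mM = 0.533 μM

0.533 μM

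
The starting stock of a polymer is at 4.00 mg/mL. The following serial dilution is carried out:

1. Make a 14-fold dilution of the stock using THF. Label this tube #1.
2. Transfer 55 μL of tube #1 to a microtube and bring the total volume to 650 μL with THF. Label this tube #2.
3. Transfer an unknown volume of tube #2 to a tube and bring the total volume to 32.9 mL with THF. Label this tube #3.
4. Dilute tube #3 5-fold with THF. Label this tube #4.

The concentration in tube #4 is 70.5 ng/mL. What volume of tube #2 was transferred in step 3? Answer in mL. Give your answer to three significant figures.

Step 1: 14-fold → factor 14
Step 2: 55 μL brought to 650 μL → factor 650/55 = 11.818
Step 3: v brought to 32.9 mL → factor = 32.9 mL/v
Step 4: 5-fold → factor 5
Product of known-step factors = 827.27
Overall factor = 4.00 mg/mL / (70.5 ng/mL) = 56738
Step-3 factor = 56738 / 827.27 = 68.584
v = 32.9 mL / 68.584 = 0.480 mL

0.480 mL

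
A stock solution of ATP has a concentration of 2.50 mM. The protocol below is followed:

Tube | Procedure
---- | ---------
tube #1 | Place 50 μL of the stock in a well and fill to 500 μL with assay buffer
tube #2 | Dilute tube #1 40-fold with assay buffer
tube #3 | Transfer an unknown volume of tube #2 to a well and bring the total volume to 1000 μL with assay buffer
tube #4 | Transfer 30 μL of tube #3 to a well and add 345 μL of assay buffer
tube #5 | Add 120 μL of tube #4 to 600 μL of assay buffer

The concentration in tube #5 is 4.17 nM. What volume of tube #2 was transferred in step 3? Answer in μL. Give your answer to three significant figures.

Step 1: 50 μL brought to 500 μL → factor 500/50 = 10
Step 2: 40-fold → factor 40
Step 3: v brought to 1000 μL → factor = 1000 μL/v
Step 4: 30 μL + 345 μL = 375 μL total → factor 375/30 = 12.5
Step 5: 120 μL + 600 μL = 720 μL total → factor 720/120 = 6
Product of known-step factors = 30000
Overall factor = 2.50 mM / (4.17 nM) = 5.9952 × 10^5
Step-3 factor = 5.9952 × 10^5 / 30000 = 19.984
v = 1000 μL / 19.984 = 50.0 μL

50.0 μL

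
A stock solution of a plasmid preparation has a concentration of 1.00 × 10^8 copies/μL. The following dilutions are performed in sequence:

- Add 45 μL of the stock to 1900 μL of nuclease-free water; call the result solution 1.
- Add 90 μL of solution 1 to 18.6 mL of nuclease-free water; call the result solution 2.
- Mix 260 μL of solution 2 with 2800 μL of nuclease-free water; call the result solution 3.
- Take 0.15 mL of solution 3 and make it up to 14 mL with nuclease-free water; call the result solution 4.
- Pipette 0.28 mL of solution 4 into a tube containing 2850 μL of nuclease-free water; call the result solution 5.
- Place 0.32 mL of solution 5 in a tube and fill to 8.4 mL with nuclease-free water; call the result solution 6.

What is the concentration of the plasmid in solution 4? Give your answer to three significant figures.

Step 1: 45 μL + 1900 μL = 1945 μL total → factor 1945/45 = 43.222
Step 2: 90 μL + 18.6 mL = 18690 μL total → factor 18690/90 = 207.67
Step 3: 260 μL + 2800 μL = 3060 μL total → factor 3060/260 = 11.769
Step 4: 0.15 mL brought to 14 mL → factor 14/0.15 = 93.333
Dilution factor through solution 4 = 43.222 × 207.67 × 11.769 × 93.333 = 9.8596 × 10^6
[solution 4] = 1.00 × 10^8 copies/μL / 9.8596 × 10^6 = 10.1 copies/μL

10.1 copies/μL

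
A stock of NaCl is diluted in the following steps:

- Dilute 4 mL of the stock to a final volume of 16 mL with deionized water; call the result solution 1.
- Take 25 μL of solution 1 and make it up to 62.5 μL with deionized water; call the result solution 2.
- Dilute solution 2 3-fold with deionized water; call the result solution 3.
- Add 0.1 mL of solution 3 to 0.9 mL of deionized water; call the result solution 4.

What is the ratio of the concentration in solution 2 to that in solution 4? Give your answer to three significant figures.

Step 1: 4 mL brought to 16 mL → factor 16/4 = 4
Step 2: 25 μL brought to 62.5 μL → factor 62.5/25 = 2.5
Step 3: 3-fold → factor 3
Step 4: 0.1 mL + 0.9 mL = 1 mL total → factor 1/0.1 = 10
Dilution factor to solution 2 = 10; to solution 4 = 300
[solution 2]/[solution 4] = (factor to solution 4)/(factor to solution 2) = 300/10 = 30.0

30.0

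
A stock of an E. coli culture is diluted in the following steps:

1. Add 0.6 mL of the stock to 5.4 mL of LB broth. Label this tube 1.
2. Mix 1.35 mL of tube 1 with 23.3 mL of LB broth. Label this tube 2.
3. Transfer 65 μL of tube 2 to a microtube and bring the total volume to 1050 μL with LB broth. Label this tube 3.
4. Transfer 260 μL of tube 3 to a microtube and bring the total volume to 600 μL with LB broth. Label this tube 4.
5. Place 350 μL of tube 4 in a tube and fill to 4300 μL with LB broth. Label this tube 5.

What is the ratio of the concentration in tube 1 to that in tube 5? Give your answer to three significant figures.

8.36 × 10^3

Step 1: 0.6 mL + 5.4 mL = 6 mL total → factor 6/0.6 = 10
Step 2: 1.35 mL + 23.3 mL = 24.65 mL total → factor 24.65/1.35 = 18.259
Step 3: 65 μL brought to 1050 μL → factor 1050/65 = 16.154
Step 4: 260 μL brought to 600 μL → factor 600/260 = 2.3077
Step 5: 350 μL brought to 4300 μL → factor 4300/350 = 12.286
Dilution factor to tube 1 = 10; to tube 5 = 83625
[tube 1]/[tube 5] = (factor to tube 5)/(factor to tube 1) = 83625/10 = 8.36 × 10^3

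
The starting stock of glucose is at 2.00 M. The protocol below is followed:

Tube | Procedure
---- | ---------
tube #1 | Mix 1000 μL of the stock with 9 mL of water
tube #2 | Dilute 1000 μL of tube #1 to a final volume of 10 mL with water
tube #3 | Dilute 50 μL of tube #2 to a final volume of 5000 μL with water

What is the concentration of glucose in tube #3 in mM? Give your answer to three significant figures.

Step 1: 1000 μL + 9 mL = 10000 μL total → factor 10000/1000 = 10
Step 2: 1000 μL brought to 10 mL → factor 10000/1000 = 10
Step 3: 50 μL brought to 5000 μL → factor 5000/50 = 100
Dilution factor through tube #3 = 10 × 10 × 100 = 10000
[tube #3] = 2.00 M / 10000 = 0.0002000 M = 0.200 mM

0.200 mM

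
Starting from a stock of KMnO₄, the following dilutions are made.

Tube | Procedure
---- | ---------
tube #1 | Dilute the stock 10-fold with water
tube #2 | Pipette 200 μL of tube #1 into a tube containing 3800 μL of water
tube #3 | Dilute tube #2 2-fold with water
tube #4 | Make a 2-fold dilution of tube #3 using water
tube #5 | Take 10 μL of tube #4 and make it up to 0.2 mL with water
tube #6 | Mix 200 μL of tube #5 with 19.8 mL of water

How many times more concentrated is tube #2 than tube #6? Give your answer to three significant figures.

Step 1: 10-fold → factor 10
Step 2: 200 μL + 3800 μL = 4000 μL total → factor 4000/200 = 20
Step 3: 2-fold → factor 2
Step 4: 2-fold → factor 2
Step 5: 10 μL brought to 0.2 mL → factor 200/10 = 20
Step 6: 200 μL + 19.8 mL = 20000 μL total → factor 20000/200 = 100
Dilution factor to tube #2 = 200; to tube #6 = 1.6 × 10^6
[tube #2]/[tube #6] = (factor to tube #6)/(factor to tube #2) = 1.6 × 10^6/200 = 8.00 × 10^3

8.00 × 10^3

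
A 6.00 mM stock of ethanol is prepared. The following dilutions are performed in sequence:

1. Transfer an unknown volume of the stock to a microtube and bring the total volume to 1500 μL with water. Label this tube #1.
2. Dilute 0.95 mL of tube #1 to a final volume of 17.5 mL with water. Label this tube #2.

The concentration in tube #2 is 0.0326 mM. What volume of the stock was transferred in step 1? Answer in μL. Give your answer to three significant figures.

Step 1: v brought to 1500 μL → factor = 1500 μL/v
Step 2: 0.95 mL brought to 17.5 mL → factor 17.5/0.95 = 18.421
Product of known-step factors = 18.421
Overall factor = 6.00 mM / (0.0326 mM) = 184.05
Step-1 factor = 184.05 / 18.421 = 9.9912
v = 1500 μL / 9.9912 = 150 μL

150 μL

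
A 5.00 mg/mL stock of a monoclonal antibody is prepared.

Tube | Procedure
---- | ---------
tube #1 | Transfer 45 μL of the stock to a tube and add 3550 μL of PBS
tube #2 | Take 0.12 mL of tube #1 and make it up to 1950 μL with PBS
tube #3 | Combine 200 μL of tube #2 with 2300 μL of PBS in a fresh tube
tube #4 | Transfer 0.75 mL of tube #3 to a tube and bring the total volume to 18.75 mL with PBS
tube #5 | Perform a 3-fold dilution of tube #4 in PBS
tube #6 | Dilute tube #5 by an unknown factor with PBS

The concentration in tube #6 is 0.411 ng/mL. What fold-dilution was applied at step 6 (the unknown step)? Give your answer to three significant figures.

10.0-fold

Step 1: 45 μL + 3550 μL = 3595 μL total → factor 3595/45 = 79.889
Step 2: 0.12 mL brought to 1950 μL → factor 1.95/0.12 = 16.25
Step 3: 200 μL + 2300 μL = 2500 μL total → factor 2500/200 = 12.5
Step 4: 0.75 mL brought to 18.75 mL → factor 18.75/0.75 = 25
Step 5: 3-fold → factor 3
Step 6: unknown factor x
Product of known-step factors = 1.2171 × 10^6
Overall factor = 5.00 mg/mL / (0.411 ng/mL) = 1.2165 × 10^7
x = 1.2165 × 10^7 / 1.2171 × 10^6 = 10.0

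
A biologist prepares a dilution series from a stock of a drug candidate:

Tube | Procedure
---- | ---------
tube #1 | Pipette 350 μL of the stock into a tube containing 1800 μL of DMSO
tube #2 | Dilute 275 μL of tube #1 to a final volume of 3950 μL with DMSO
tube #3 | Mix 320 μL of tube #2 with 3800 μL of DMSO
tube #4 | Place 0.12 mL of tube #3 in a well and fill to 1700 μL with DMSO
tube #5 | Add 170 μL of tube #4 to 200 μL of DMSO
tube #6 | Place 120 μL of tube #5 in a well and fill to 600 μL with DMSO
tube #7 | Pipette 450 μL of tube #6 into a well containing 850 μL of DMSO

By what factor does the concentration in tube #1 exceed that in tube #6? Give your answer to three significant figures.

2.85 × 10^4

Step 1: 350 μL + 1800 μL = 2150 μL total → factor 2150/350 = 6.1429
Step 2: 275 μL brought to 3950 μL → factor 3950/275 = 14.364
Step 3: 320 μL + 3800 μL = 4120 μL total → factor 4120/320 = 12.875
Step 4: 0.12 mL brought to 1700 μL → factor 1.7/0.12 = 14.167
Step 5: 170 μL + 200 μL = 370 μL total → factor 370/170 = 2.1765
Step 6: 120 μL brought to 600 μL → factor 600/120 = 5
Dilution factor to tube #1 = 6.1429; to tube #6 = 1.7513 × 10^5
[tube #1]/[tube #6] = (factor to tube #6)/(factor to tube #1) = 1.7513 × 10^5/6.1429 = 2.85 × 10^4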